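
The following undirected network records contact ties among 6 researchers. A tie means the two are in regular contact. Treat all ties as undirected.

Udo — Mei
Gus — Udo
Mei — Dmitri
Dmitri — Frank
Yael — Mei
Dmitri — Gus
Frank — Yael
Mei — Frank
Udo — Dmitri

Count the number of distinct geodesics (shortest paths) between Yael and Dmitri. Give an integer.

The shortest distance is 2. The length-2 paths are: Yael–Frank–Dmitri; Yael–Mei–Dmitri.
That gives 2 distinct shortest paths.

2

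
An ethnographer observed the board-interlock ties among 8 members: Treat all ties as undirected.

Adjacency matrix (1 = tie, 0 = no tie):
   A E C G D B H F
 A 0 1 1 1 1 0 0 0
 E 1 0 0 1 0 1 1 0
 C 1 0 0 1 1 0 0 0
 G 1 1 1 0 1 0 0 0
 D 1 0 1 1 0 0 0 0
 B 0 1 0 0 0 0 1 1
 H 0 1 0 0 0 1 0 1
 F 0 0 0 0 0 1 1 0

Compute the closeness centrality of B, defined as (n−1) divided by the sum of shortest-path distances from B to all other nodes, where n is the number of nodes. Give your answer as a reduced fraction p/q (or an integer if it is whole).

Distances from B: A:2, C:3, D:3, E:1, F:1, G:2, H:1. Sum = 13.
n = 8, so closeness = 7/13.

7/13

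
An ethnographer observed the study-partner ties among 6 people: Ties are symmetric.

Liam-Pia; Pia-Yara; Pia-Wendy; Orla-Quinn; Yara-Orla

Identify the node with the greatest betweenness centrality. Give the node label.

Unnormalized betweenness of each node: Liam:0, Orla:4, Pia:7, Quinn:0, Wendy:0, Yara:6.
Pia has the largest value, 7, making it the main broker — the node through which the most shortest paths run.

Pia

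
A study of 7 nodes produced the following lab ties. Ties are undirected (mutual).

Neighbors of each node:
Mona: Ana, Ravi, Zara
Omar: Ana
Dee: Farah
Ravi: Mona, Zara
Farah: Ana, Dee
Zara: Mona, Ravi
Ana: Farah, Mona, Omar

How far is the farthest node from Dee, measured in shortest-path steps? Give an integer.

4

Distances from Dee: Ana:2, Farah:1, Mona:3, Omar:3, Ravi:4, Zara:4.
The largest is 4 (to Ravi and Zara), so the eccentricity of Dee is 4.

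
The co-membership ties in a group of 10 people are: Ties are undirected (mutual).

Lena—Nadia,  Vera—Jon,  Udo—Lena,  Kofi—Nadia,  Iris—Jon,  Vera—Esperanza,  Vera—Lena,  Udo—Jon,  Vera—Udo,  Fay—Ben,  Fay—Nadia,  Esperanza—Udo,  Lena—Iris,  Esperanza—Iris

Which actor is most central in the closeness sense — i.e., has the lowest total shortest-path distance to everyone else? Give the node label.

Lena

Farness (sum of distances to all others) for each node — Ben:31, Esperanza:23, Fay:23, Iris:19, Jon:23, Kofi:25, Lena:15, Nadia:17, Udo:18, Vera:18.
The smallest farness is 15, for Lena, so Lena has the highest closeness.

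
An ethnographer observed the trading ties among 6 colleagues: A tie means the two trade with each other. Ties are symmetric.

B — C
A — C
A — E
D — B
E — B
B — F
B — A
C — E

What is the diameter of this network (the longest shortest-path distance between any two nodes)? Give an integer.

2

Eccentricity of each node (its greatest distance to any other): A:2, B:1, C:2, D:2, E:2, F:2.
The maximum eccentricity is 2, realized for instance by the pair F–C via F – B – C. So the diameter is 2.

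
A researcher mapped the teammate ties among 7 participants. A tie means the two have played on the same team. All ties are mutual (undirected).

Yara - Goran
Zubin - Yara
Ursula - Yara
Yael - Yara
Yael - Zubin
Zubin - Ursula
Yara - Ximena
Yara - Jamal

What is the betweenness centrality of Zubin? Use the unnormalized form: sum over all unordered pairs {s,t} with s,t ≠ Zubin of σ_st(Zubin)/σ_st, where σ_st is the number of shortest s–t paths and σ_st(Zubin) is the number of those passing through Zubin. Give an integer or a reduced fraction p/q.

Pairs whose geodesics pass through Zubin — Ursula–Yael: 1/2.
All other pairs contribute 0.
Summing the contributions gives betweenness(Zubin) = 1/2.

1/2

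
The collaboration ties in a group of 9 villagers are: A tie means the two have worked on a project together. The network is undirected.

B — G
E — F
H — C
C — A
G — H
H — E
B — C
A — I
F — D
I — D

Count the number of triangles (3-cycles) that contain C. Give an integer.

0

C's neighbors are A, B, and H, but none of them are tied to each other, so no triangle contains C.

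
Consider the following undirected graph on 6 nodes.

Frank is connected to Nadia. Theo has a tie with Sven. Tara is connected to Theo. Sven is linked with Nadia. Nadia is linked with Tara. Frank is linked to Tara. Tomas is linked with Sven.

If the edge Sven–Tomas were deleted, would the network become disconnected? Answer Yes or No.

Without the Sven–Tomas edge there is no alternate route between Sven and Tomas, so the network disconnects. It is a bridge.

Yes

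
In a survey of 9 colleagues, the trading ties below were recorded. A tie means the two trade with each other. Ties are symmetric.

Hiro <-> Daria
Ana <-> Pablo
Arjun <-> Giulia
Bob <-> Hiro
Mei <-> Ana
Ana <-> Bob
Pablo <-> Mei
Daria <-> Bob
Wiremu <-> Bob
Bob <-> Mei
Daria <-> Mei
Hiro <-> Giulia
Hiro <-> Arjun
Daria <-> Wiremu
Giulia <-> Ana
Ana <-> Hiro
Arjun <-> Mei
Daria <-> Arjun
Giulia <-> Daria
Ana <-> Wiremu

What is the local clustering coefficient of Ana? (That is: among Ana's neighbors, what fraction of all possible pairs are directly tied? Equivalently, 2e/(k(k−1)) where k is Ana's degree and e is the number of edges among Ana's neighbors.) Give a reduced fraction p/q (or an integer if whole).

Ana's neighbors: Bob, Giulia, Hiro, Mei, Pablo, and Wiremu (k = 6).
Possible neighbor pairs: C(6,2) = 15. Edges among them: Bob–Hiro, Bob–Mei, Bob–Wiremu, Giulia–Hiro, Mei–Pablo → e = 5.
Clustering(Ana) = 5/15 = 1/3.

1/3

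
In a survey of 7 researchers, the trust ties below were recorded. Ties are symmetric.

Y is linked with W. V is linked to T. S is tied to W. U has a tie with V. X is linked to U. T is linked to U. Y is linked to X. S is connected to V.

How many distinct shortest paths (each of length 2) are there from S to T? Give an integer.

1

The shortest distance is 2, and the only length-2 path is S–V–T. So there is exactly 1 shortest path.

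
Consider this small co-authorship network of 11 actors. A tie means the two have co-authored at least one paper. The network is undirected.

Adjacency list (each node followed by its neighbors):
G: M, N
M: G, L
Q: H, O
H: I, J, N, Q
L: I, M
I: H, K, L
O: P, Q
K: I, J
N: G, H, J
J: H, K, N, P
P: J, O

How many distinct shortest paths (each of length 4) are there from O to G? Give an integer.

The shortest distance is 4. The length-4 paths are: O–Q–H–N–G; O–P–J–N–G.
That gives 2 distinct shortest paths.

2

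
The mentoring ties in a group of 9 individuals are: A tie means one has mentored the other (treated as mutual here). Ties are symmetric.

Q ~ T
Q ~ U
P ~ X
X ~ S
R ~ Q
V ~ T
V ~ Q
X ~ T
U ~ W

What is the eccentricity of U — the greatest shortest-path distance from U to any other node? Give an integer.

Distances from U: P:4, Q:1, R:2, S:4, T:2, V:2, W:1, X:3.
The largest is 4 (to P and S), so the eccentricity of U is 4.

4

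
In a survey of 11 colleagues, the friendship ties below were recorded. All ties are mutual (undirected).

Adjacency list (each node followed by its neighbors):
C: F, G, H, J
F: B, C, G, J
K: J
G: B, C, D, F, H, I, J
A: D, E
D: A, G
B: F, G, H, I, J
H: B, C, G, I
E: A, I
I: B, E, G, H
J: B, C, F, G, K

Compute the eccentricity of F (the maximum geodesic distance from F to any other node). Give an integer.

3

Distances from F: A:3, B:1, C:1, D:2, E:3, G:1, H:2, I:2, J:1, K:2.
The largest is 3 (to E and A), so the eccentricity of F is 3.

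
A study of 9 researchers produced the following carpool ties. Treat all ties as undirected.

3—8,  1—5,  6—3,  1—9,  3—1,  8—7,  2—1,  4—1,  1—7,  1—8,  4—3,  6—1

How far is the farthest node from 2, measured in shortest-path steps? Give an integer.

2

Distances from 2: 1:1, 3:2, 4:2, 5:2, 6:2, 7:2, 8:2, 9:2.
The largest is 2 (to 8, 6, 4, 9, 5, 7, and 3), so the eccentricity of 2 is 2.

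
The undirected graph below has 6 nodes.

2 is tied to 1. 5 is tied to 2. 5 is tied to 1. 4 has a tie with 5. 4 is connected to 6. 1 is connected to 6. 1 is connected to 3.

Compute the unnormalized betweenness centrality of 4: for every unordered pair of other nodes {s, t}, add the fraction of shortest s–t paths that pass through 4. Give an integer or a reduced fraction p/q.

1/2

Pairs whose geodesics pass through 4 — 5–6: 1/2.
All other pairs contribute 0.
Summing the contributions gives betweenness(4) = 1/2.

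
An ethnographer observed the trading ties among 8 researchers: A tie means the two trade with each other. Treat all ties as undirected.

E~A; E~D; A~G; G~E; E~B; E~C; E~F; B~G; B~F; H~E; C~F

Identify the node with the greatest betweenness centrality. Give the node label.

Unnormalized betweenness of each node: A:0, B:1/2, C:0, D:0, E:31/2, F:1/2, G:1/2, H:0.
E has the largest value, 31/2, making it the main broker — the node through which the most shortest paths run.

E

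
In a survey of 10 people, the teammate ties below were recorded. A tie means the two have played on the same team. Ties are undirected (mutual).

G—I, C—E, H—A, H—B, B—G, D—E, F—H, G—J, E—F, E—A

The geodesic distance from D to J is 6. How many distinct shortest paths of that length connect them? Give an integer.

The shortest distance is 6. The length-6 paths are: D–E–A–H–B–G–J; D–E–F–H–B–G–J.
That gives 2 distinct shortest paths.

2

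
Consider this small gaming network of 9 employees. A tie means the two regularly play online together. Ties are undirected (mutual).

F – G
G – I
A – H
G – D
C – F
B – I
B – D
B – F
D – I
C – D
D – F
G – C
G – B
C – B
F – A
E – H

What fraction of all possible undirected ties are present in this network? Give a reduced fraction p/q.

There are 16 edges and 9 nodes, so the maximum possible is C(9,2) = 36.
Density = 16/36 = 4/9.

4/9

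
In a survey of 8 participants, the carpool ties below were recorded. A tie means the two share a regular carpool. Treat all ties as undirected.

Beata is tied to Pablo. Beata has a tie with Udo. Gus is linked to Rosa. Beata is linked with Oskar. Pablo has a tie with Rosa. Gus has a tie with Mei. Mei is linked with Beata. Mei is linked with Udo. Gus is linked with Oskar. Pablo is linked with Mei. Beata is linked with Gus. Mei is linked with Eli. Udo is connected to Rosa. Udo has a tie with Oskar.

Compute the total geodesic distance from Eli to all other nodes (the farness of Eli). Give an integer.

Distances from Eli: Beata:2, Gus:2, Mei:1, Oskar:3, Pablo:2, Rosa:3, Udo:2.
Sum = 2 + 2 + 1 + 3 + 2 + 3 + 2 = 15.

15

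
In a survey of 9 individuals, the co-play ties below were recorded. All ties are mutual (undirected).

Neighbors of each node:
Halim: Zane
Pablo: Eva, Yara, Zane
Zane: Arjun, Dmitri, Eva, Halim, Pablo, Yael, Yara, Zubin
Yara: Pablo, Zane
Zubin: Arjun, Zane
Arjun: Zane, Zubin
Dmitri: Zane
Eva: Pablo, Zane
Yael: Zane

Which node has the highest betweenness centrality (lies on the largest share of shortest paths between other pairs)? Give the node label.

Zane

Unnormalized betweenness of each node: Arjun:0, Dmitri:0, Eva:0, Halim:0, Pablo:1/2, Yael:0, Yara:0, Zane:49/2, Zubin:0.
Zane has the largest value, 49/2, making it the main broker — the node through which the most shortest paths run.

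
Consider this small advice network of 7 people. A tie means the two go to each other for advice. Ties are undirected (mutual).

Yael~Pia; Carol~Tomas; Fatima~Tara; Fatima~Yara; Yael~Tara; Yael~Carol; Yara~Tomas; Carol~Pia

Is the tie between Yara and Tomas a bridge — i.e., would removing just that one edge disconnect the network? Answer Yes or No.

Even without that edge, Yara still reaches Tomas via Yara – Fatima – Tara – Yael – Carol – Tomas, so the network stays connected. Not a bridge.

No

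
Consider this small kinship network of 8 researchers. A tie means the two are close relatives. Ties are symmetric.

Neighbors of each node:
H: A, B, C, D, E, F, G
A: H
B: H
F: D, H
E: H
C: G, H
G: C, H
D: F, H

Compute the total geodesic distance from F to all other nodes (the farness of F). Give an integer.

12

Distances from F: A:2, B:2, C:2, D:1, E:2, G:2, H:1.
Sum = 2 + 2 + 2 + 1 + 2 + 2 + 1 = 12.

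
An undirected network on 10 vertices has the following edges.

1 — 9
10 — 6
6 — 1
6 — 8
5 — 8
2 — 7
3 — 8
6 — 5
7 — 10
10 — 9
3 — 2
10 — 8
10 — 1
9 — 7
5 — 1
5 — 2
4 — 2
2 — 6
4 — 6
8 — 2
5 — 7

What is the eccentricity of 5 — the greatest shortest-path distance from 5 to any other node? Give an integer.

2

Distances from 5: 1:1, 2:1, 3:2, 4:2, 6:1, 7:1, 8:1, 9:2, 10:2.
The largest is 2 (to 3, 4, 10, and 9), so the eccentricity of 5 is 2.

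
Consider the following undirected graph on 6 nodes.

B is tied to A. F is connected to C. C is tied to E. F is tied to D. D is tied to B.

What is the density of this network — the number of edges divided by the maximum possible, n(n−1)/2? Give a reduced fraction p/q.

1/3

There are 5 edges and 6 nodes, so the maximum possible is C(6,2) = 15.
Density = 5/15 = 1/3.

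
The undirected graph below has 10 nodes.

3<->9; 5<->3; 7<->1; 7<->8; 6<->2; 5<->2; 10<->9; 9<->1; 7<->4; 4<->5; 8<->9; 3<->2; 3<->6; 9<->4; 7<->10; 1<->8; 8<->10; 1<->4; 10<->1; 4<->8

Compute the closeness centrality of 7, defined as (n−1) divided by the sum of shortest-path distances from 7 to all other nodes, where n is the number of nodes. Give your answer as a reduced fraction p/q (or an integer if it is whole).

1/2

Distances from 7: 1:1, 2:3, 3:3, 4:1, 5:2, 6:4, 8:1, 9:2, 10:1. Sum = 18.
n = 10, so closeness = 9/18 = 1/2.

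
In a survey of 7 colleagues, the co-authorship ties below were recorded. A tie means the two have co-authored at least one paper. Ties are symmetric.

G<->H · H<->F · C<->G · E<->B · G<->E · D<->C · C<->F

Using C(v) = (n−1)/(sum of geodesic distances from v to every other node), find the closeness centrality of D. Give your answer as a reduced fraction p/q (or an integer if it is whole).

2/5

Distances from D: B:4, C:1, E:3, F:2, G:2, H:3. Sum = 15.
n = 7, so closeness = 6/15 = 2/5.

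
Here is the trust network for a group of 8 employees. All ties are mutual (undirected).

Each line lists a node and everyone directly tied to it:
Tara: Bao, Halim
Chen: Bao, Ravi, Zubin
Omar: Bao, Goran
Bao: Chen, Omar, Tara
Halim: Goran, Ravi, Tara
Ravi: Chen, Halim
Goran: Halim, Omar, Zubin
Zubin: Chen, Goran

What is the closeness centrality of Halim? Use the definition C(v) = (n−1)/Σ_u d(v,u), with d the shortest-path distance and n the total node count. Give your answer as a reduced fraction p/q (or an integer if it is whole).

Distances from Halim: Bao:2, Chen:2, Goran:1, Omar:2, Ravi:1, Tara:1, Zubin:2. Sum = 11.
n = 8, so closeness = 7/11.

7/11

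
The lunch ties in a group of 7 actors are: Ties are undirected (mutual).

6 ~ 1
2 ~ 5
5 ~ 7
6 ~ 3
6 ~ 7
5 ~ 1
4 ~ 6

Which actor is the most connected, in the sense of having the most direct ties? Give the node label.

6

Degrees — 1:2, 2:1, 3:1, 4:1, 5:3, 6:4, 7:2.
The maximum is 4, attained only by 6.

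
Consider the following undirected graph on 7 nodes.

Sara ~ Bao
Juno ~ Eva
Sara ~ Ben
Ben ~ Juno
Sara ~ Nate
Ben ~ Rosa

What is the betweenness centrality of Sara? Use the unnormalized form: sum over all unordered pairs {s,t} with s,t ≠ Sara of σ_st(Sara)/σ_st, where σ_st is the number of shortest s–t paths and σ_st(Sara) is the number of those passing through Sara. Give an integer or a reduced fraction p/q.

Pairs whose geodesics pass through Sara — Rosa–Nate: 1; Rosa–Bao: 1; Ben–Nate: 1; Ben–Bao: 1; Nate–Eva: 1; Nate–Juno: 1; Nate–Bao: 1; Eva–Bao: 1; Juno–Bao: 1.
All other pairs contribute 0.
Summing the contributions gives betweenness(Sara) = 9.

9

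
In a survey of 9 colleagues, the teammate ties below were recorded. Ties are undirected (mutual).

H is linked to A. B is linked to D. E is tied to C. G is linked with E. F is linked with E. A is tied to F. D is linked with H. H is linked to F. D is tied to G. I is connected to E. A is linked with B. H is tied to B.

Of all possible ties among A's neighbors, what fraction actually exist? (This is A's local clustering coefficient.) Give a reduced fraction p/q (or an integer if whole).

A's neighbors: B, F, and H (k = 3).
Possible neighbor pairs: C(3,2) = 3. Edges among them: B–H, F–H → e = 2.
Clustering(A) = 2/3.

2/3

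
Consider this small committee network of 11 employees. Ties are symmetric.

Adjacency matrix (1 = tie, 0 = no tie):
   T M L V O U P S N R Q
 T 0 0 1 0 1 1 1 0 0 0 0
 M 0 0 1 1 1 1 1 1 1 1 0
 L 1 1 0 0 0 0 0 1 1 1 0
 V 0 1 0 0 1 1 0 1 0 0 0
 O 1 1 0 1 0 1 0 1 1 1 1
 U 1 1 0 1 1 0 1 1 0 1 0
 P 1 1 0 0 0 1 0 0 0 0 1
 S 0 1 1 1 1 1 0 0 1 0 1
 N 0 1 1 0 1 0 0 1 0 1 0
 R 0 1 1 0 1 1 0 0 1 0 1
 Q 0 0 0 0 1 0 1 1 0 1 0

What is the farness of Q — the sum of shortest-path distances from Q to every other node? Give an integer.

16

Distances from Q: L:2, M:2, N:2, O:1, P:1, R:1, S:1, T:2, U:2, V:2.
Sum = 2 + 2 + 2 + 1 + 1 + 1 + 1 + 2 + 2 + 2 = 16.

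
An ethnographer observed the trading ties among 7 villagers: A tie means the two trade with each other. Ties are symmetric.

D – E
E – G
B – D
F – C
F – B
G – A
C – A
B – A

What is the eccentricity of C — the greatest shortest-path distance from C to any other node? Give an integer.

3

Distances from C: A:1, B:2, D:3, E:3, F:1, G:2.
The largest is 3 (to E and D), so the eccentricity of C is 3.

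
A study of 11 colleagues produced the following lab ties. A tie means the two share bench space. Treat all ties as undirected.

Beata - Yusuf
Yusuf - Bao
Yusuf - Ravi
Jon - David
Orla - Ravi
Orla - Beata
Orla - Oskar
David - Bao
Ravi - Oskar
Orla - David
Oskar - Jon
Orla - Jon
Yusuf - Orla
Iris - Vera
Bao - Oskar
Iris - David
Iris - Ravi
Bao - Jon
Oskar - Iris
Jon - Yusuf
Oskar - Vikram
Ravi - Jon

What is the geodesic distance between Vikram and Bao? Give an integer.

2

One shortest route is Vikram – Oskar – Bao, which uses 2 edges, and Vikram and Bao are not directly tied, so nothing shorter exists. So d(Vikram,Bao) = 2.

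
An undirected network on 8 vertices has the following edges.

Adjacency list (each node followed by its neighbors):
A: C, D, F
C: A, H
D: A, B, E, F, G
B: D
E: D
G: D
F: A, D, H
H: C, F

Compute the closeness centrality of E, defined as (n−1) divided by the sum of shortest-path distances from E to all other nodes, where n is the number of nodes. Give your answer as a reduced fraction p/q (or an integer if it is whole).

Distances from E: A:2, B:2, C:3, D:1, F:2, G:2, H:3. Sum = 15.
n = 8, so closeness = 7/15.

7/15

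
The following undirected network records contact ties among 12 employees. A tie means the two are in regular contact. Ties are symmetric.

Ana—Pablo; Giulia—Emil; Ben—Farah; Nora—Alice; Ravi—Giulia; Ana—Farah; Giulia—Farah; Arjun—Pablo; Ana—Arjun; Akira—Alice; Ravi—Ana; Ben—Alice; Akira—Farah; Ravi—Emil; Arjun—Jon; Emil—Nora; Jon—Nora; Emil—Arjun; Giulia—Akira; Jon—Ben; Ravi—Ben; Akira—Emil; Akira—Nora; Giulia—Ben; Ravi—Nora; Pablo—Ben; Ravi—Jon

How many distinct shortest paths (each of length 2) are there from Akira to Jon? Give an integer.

The shortest distance is 2, and the only length-2 path is Akira–Nora–Jon. So there is exactly 1 shortest path.

1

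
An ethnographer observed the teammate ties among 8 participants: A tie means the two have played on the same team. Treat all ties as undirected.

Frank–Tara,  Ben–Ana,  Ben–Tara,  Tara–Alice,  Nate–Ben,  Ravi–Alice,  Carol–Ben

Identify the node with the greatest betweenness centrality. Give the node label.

Ben

Unnormalized betweenness of each node: Alice:6, Ana:0, Ben:15, Carol:0, Frank:0, Nate:0, Ravi:0, Tara:14.
Ben has the largest value, 15, making it the main broker — the node through which the most shortest paths run.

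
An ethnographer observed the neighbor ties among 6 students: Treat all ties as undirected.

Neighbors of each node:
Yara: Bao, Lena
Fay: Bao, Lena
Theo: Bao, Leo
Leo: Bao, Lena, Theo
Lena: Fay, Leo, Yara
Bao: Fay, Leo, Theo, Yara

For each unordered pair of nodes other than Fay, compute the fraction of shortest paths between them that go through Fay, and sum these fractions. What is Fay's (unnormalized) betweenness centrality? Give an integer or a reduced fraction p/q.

Pairs whose geodesics pass through Fay — Lena–Bao: 1/3.
All other pairs contribute 0.
Summing the contributions gives betweenness(Fay) = 1/3.

1/3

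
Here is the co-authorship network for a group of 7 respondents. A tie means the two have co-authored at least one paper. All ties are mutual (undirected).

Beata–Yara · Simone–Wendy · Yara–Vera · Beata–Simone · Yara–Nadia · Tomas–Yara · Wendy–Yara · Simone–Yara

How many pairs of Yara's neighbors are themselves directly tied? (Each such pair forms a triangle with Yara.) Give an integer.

2

Yara's neighbors: Beata, Nadia, Simone, Tomas, Vera, and Wendy.
Neighbor pairs that are themselves tied: Yara–Beata–Simone; Yara–Simone–Wendy. Each forms one triangle with Yara, for 2 in total.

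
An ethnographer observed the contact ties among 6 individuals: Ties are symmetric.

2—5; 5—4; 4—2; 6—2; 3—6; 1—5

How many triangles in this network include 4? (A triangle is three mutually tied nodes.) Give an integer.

1

4's neighbors: 2 and 5.
Neighbor pairs that are themselves tied: 4–2–5. Each forms one triangle with 4, for 1 in total.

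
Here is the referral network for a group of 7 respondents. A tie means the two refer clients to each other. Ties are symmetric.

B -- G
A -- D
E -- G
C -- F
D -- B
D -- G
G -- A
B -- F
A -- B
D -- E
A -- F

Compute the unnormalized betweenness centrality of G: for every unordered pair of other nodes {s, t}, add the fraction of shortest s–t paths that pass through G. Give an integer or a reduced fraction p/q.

Pairs whose geodesics pass through G — F–E: 2/4; C–E: 2/4; A–E: 1/2; E–B: 1/2.
All other pairs contribute 0.
Summing the contributions gives betweenness(G) = 2.

2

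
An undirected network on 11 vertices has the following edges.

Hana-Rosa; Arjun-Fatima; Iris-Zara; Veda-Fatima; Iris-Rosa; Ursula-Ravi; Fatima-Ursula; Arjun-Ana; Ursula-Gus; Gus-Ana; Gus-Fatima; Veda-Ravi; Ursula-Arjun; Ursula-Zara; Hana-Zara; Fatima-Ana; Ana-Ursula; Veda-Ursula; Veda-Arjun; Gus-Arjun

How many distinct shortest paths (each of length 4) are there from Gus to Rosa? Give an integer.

The shortest distance is 4. The length-4 paths are: Gus–Ursula–Zara–Iris–Rosa; Gus–Ursula–Zara–Hana–Rosa.
That gives 2 distinct shortest paths.

2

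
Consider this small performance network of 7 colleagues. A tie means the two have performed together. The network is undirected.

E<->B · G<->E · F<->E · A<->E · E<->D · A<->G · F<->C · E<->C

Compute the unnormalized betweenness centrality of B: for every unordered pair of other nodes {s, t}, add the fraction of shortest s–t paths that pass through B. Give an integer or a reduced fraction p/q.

No shortest path between any pair of other nodes passes through B.
Summing the contributions gives betweenness(B) = 0.

0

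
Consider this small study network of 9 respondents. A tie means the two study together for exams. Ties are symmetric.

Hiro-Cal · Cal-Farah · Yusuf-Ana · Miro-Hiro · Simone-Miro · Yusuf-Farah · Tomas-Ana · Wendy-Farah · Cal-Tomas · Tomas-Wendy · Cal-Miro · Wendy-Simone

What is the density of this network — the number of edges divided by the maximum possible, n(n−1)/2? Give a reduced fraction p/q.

1/3

There are 12 edges and 9 nodes, so the maximum possible is C(9,2) = 36.
Density = 12/36 = 1/3.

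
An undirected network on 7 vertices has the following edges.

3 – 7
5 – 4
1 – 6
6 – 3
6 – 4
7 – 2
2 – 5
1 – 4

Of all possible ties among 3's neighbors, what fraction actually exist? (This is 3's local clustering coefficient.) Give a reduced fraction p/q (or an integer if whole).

0

3's neighbors: 6 and 7 (k = 2).
Possible neighbor pairs: C(2,2) = 1. Edges among them: none → e = 0.
Clustering(3) = 0/1.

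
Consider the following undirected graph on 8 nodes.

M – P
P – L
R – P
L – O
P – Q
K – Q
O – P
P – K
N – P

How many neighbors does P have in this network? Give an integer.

7

P is directly tied to K, L, M, N, O, Q, and R. That is 7 neighbors, so the degree of P is 7.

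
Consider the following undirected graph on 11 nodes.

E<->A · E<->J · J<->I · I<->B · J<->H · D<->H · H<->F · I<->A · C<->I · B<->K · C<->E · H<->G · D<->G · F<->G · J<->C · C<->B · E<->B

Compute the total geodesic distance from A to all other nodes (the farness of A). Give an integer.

26

Distances from A: B:2, C:2, D:4, E:1, F:4, G:4, H:3, I:1, J:2, K:3.
Sum = 2 + 2 + 4 + 1 + 4 + 4 + 3 + 1 + 2 + 3 = 26.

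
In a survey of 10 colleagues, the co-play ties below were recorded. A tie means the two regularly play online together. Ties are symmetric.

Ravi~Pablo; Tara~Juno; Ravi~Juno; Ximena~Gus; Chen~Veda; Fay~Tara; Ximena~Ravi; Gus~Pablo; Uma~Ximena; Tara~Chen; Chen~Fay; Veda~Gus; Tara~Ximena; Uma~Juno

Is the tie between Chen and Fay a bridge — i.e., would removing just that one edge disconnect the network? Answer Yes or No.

Even without that edge, Chen still reaches Fay via Chen – Tara – Fay, so the network stays connected. Not a bridge.

No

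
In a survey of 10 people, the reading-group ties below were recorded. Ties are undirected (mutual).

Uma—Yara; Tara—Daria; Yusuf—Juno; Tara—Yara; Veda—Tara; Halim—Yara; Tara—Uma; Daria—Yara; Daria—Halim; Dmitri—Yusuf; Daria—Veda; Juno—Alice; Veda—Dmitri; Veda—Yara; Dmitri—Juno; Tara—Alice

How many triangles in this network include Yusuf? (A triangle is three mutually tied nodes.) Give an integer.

1

Yusuf's neighbors: Dmitri and Juno.
Neighbor pairs that are themselves tied: Yusuf–Dmitri–Juno. Each forms one triangle with Yusuf, for 1 in total.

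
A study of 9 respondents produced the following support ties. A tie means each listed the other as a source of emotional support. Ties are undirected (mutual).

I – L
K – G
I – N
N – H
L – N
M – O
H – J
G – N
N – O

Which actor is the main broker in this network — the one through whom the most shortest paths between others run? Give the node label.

Unnormalized betweenness of each node: G:7, H:7, I:0, J:0, K:0, L:0, M:0, N:24, O:7.
N has the largest value, 24, making it the main broker — the node through which the most shortest paths run.

N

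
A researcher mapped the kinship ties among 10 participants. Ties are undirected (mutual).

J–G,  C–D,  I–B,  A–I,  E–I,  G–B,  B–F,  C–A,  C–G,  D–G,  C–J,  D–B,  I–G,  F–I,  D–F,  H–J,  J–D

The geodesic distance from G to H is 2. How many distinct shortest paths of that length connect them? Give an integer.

1

The shortest distance is 2, and the only length-2 path is G–J–H. So there is exactly 1 shortest path.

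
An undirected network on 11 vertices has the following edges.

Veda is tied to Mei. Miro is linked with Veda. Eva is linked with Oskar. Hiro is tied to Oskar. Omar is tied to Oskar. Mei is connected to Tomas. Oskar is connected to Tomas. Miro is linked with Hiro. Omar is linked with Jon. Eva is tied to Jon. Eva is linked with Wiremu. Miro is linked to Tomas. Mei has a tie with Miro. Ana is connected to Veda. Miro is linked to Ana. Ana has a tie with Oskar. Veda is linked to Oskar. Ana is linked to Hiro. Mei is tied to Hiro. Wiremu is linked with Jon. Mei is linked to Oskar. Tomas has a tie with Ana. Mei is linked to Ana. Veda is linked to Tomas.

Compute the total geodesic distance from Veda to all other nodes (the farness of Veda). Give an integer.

Distances from Veda: Ana:1, Eva:2, Hiro:2, Jon:3, Mei:1, Miro:1, Omar:2, Oskar:1, Tomas:1, Wiremu:3.
Sum = 1 + 2 + 2 + 3 + 1 + 1 + 2 + 1 + 1 + 3 = 17.

17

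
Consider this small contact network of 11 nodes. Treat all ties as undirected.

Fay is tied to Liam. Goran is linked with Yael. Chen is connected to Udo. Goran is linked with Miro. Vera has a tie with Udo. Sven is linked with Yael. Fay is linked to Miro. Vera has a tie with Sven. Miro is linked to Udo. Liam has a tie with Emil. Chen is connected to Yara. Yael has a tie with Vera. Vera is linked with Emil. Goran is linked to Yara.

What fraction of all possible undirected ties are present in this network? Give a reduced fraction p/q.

14/55

There are 14 edges and 11 nodes, so the maximum possible is C(11,2) = 55.
Density = 14/55.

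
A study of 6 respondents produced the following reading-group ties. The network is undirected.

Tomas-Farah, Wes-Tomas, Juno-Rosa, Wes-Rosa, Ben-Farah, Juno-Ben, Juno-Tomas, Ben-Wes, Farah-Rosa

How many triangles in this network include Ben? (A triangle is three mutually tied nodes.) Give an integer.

Ben's neighbors are Farah, Juno, and Wes, but none of them are tied to each other, so no triangle contains Ben.

0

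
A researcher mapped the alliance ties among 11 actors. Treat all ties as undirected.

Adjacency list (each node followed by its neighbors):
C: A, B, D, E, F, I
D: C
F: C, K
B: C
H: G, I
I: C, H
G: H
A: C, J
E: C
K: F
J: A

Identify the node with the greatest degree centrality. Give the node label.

Degrees — A:2, B:1, C:6, D:1, E:1, F:2, G:1, H:2, I:2, J:1, K:1.
The maximum is 6, attained only by C.

C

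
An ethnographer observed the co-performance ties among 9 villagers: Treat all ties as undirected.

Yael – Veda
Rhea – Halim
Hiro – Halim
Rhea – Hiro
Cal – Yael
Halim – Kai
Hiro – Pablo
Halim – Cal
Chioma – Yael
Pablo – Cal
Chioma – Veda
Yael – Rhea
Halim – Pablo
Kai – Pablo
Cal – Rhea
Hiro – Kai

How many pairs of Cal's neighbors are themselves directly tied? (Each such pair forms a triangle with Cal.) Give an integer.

3

Cal's neighbors: Halim, Pablo, Rhea, and Yael.
Neighbor pairs that are themselves tied: Cal–Halim–Pablo; Cal–Halim–Rhea; Cal–Rhea–Yael. Each forms one triangle with Cal, for 3 in total.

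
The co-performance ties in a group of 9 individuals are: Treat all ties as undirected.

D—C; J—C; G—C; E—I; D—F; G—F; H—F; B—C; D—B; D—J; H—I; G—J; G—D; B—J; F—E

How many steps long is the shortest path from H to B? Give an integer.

One shortest route is H – F – D – B, which uses 3 edges, and at distance 2 from H we only reach {D, E, G}, which does not include B. So d(H,B) = 3.

3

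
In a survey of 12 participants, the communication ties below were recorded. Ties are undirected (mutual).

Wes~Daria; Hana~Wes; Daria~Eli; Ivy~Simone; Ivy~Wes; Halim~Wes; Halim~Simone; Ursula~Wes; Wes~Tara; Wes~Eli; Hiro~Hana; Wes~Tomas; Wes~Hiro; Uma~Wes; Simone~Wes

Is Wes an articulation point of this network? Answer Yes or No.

Removing Wes leaves {Halim, Ivy, and Simone} with no path to {Tara}, so the network splits into 7 components. Wes is a cut vertex.

Yes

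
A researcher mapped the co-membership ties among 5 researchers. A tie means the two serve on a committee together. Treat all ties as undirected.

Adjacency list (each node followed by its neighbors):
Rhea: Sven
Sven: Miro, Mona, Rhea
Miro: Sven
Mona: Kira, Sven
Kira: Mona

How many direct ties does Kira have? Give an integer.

1

Kira is directly tied to Mona. That is 1 neighbor, so the degree of Kira is 1.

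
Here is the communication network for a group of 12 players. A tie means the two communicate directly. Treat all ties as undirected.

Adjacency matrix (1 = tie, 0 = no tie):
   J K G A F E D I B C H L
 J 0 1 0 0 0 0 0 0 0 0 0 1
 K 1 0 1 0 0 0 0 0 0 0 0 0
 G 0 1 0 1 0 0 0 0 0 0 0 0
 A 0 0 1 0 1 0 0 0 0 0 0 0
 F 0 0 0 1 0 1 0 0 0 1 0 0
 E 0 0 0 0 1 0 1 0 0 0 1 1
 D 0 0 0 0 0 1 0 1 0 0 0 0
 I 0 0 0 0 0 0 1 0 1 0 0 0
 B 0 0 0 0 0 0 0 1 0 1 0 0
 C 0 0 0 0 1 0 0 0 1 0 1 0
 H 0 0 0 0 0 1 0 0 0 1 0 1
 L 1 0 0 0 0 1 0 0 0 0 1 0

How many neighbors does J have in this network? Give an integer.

2

J is directly tied to K and L. That is 2 neighbors, so the degree of J is 2.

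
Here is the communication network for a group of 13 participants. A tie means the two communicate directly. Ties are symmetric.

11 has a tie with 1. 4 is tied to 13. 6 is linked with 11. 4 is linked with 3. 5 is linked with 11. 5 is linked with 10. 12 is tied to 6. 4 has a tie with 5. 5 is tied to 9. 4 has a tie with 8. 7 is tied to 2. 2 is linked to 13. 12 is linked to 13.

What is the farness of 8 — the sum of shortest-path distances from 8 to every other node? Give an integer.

34

Distances from 8: 1:4, 2:3, 3:2, 4:1, 5:2, 6:4, 7:4, 9:3, 10:3, 11:3, 12:3, 13:2.
Sum = 4 + 3 + 2 + 1 + 2 + 4 + 4 + 3 + 3 + 3 + 3 + 2 = 34.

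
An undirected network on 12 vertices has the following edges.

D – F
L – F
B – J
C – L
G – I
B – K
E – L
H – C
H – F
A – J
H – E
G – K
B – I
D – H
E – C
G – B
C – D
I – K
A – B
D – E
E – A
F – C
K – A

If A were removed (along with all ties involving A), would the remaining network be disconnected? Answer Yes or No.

Removing A leaves {C, D, E, F, H, and L} with no path to {B, G, I, J, and K}, so the network splits into 2 components. A is a cut vertex.

Yes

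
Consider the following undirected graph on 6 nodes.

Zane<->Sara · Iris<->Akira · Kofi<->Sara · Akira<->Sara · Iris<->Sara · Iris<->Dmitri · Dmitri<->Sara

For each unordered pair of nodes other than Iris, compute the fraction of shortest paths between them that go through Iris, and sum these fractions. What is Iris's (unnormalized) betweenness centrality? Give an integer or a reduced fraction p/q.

Pairs whose geodesics pass through Iris — Akira–Dmitri: 1/2.
All other pairs contribute 0.
Summing the contributions gives betweenness(Iris) = 1/2.

1/2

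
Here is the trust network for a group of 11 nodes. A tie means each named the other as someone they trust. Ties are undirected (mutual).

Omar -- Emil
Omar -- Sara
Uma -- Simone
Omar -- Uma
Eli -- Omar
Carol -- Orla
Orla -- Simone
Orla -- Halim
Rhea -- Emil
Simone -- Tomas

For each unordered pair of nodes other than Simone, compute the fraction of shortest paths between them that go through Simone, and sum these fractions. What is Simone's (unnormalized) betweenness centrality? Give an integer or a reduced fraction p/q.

27

Pairs whose geodesics pass through Simone — Tomas–Orla: 1; Tomas–Eli: 1; Tomas–Sara: 1; Tomas–Uma: 1; Tomas–Emil: 1; Tomas–Halim: 1; Tomas–Carol: 1; Tomas–Omar: 1; Tomas–Rhea: 1; Orla–Eli: 1; Orla–Sara: 1; Orla–Uma: 1; Orla–Emil: 1; Orla–Omar: 1 … (+13 more pairs).
All other pairs contribute 0.
Summing the contributions gives betweenness(Simone) = 27.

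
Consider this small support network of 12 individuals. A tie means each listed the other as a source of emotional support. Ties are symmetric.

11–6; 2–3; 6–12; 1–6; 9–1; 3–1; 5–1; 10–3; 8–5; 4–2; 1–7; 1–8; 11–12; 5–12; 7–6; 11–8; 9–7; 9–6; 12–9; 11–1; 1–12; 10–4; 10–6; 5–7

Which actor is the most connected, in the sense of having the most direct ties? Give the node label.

1

Degrees — 1:8, 2:2, 3:3, 4:2, 5:4, 6:6, 7:4, 8:3, 9:4, 10:3, 11:4, 12:5.
The maximum is 8, attained only by 1.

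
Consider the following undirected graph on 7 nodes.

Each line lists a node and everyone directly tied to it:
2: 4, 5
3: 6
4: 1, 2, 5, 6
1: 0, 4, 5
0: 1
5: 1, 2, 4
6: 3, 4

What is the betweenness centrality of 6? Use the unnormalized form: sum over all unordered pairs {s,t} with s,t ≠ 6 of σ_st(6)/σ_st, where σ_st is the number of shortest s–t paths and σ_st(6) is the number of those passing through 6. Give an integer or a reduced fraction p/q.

Pairs whose geodesics pass through 6 — 2–3: 1; 0–3: 1; 5–3: 1; 1–3: 1; 4–3: 1.
All other pairs contribute 0.
Summing the contributions gives betweenness(6) = 5.

5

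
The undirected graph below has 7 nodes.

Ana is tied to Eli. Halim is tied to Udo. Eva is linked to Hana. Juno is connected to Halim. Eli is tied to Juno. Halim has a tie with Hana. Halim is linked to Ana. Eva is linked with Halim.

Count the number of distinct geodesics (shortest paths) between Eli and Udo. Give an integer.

The shortest distance is 3. The length-3 paths are: Eli–Juno–Halim–Udo; Eli–Ana–Halim–Udo.
That gives 2 distinct shortest paths.

2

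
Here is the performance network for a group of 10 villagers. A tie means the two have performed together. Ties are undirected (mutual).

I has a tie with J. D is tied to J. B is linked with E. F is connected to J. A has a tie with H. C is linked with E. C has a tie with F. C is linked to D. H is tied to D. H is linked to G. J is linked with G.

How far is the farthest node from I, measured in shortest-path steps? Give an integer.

Distances from I: A:4, B:5, C:3, D:2, E:4, F:2, G:2, H:3, J:1.
The largest is 5 (to B), so the eccentricity of I is 5.

5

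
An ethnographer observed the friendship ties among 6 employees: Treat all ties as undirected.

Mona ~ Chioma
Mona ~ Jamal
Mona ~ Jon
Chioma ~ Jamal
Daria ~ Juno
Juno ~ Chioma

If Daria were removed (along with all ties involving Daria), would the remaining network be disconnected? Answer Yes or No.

Even without Daria, every remaining node can still reach every other (the residual graph is connected), so Daria is not a cut vertex.

No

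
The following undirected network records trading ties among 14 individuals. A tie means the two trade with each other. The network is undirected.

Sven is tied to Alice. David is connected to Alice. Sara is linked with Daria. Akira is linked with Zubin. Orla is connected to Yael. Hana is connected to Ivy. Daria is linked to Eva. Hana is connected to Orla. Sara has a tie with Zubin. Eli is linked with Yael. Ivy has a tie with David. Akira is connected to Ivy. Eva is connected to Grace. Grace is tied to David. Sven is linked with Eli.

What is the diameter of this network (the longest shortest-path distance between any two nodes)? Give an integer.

Eccentricity of each node (its greatest distance to any other): Akira:5, Alice:5, Daria:7, David:4, Eli:7, Eva:6, Grace:5, Hana:5, Ivy:4, Orla:6, Sara:7, Sven:6, Yael:7, Zubin:6.
The maximum eccentricity is 7, realized for instance by the pair Daria–Yael via Daria – Eva – Grace – David – Ivy – Hana – Orla – Yael. So the diameter is 7.

7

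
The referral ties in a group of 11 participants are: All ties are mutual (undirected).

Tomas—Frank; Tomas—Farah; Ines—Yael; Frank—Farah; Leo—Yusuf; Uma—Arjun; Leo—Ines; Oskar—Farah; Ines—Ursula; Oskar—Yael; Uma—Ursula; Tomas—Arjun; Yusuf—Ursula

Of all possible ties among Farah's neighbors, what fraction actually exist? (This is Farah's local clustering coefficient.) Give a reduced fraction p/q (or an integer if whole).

1/3

Farah's neighbors: Frank, Oskar, and Tomas (k = 3).
Possible neighbor pairs: C(3,2) = 3. Edges among them: Frank–Tomas → e = 1.
Clustering(Farah) = 1/3.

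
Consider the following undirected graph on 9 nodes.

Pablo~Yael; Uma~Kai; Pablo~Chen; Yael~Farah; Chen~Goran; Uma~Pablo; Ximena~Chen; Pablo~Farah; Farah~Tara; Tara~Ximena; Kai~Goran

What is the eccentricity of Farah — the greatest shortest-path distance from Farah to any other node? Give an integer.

Distances from Farah: Chen:2, Goran:3, Kai:3, Pablo:1, Tara:1, Uma:2, Ximena:2, Yael:1.
The largest is 3 (to Kai and Goran), so the eccentricity of Farah is 3.

3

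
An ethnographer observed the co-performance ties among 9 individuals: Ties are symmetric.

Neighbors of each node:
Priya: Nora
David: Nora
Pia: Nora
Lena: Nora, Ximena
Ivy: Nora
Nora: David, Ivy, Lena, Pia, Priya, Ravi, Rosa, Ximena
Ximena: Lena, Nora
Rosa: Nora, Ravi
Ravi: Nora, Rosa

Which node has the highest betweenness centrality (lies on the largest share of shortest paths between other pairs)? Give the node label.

Unnormalized betweenness of each node: David:0, Ivy:0, Lena:0, Nora:26, Pia:0, Priya:0, Ravi:0, Rosa:0, Ximena:0.
Nora has the largest value, 26, making it the main broker — the node through which the most shortest paths run.

Nora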